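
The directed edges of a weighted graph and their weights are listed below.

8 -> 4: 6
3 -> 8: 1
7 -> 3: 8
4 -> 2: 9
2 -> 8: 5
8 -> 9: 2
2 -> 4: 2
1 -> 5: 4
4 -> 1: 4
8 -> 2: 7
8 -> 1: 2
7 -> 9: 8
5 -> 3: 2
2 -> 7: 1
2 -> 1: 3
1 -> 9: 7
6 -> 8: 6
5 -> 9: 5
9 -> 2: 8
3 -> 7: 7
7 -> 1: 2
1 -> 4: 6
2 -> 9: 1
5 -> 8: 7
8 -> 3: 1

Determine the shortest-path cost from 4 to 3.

10

Compare a few routes:
4–2–8–3: 9+5+1 = 15
4–1–5–3: 4+4+2 = 10
4–1–5–8–3: 4+4+7+1 = 16
The minimum is 10 via 4–1–5–3.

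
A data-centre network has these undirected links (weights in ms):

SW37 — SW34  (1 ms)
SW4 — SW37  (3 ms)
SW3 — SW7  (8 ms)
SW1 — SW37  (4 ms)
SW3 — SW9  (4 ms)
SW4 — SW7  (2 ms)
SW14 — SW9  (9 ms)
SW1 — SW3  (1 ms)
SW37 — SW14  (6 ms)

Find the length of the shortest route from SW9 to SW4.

Enumerating some paths:
SW9 → SW3 → SW1 → SW37 → SW4: 4+1+4+3 = 12
SW9 → SW3 → SW7 → SW4: 4+8+2 = 14
SW9 → SW14 → SW37 → SW4: 9+6+3 = 18
The minimum is 12 ms via SW9 → SW3 → SW1 → SW37 → SW4.

12 ms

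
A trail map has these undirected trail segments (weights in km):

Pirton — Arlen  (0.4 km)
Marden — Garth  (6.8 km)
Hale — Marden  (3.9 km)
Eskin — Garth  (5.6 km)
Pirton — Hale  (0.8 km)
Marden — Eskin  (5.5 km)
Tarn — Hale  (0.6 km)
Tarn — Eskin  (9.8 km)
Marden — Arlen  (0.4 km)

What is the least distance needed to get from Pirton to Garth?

Compare a few routes:
Pirton–Hale–Marden–Garth: 0.8+3.9+6.8 = 11.5
Pirton–Arlen–Marden–Eskin–Garth: 0.4+0.4+5.5+5.6 = 11.9
Pirton–Arlen–Marden–Garth: 0.4+0.4+6.8 = 7.6
Cheapest is Pirton–Arlen–Marden–Garth at 7.6 km.

7.6 km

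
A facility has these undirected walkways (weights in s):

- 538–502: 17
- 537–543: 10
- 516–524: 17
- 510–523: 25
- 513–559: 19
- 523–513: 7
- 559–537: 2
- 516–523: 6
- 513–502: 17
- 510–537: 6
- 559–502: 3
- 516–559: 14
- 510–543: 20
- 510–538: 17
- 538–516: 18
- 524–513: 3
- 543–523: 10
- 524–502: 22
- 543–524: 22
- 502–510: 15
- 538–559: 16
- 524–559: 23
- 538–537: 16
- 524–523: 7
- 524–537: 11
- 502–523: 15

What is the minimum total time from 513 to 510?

Candidate routes:
513 → 559 → 537 → 510: 19+2+6 = 27
513 → 524 → 537 → 510: 3+11+6 = 20
Cheapest is 513 → 524 → 537 → 510 at 20 s.

20 s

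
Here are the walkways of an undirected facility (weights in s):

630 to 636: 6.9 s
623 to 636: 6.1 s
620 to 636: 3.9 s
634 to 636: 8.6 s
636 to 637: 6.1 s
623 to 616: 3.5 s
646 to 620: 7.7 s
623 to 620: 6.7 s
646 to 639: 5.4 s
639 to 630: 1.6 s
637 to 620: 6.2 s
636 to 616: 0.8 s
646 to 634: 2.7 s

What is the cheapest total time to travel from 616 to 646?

12.1 s

Enumerating some paths:
616 - 636 - 630 - 639 - 646: 0.8+6.9+1.6+5.4 = 14.7
616 - 636 - 634 - 646: 0.8+8.6+2.7 = 12.1
616 - 636 - 620 - 646: 0.8+3.9+7.7 = 12.4
The minimum is 12.1 s via 616 - 636 - 634 - 646.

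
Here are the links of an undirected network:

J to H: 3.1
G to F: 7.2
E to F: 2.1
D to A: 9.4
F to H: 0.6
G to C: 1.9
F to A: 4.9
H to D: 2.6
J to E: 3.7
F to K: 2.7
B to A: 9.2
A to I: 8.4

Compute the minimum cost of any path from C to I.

Enumerating some paths:
C → G → F → A → I: 1.9+7.2+4.9+8.4 = 22.4
C → G → F → H → D → A → I: 1.9+7.2+0.6+2.6+9.4+8.4 = 30.1
Cheapest is C → G → F → A → I at 22.4.

22.4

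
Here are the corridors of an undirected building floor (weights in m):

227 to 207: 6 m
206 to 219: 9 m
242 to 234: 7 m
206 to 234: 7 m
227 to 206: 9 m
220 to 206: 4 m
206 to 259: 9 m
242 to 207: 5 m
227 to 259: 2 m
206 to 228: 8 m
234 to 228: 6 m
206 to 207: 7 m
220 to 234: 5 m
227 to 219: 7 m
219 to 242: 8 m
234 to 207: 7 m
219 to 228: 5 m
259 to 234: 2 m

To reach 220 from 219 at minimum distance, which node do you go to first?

206

Candidate routes:
219–206–220: 9+4 = 13
219–228–234–220: 5+6+5 = 16
Cheapest is 219–206–220 at 13 m.
So from 219 the first move is to 206.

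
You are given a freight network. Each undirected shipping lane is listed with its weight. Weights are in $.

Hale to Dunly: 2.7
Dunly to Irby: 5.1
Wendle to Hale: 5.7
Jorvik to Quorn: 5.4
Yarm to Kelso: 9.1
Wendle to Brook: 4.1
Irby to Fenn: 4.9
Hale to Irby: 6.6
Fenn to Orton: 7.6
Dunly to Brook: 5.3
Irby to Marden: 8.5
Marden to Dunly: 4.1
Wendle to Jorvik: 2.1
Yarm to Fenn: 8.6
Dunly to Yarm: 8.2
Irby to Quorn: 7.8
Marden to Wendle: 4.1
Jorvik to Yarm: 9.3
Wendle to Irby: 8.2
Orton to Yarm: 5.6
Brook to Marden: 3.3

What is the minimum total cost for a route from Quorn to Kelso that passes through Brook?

$34.2

Shortest Quorn→Brook: Quorn → Jorvik → Wendle → Brook = 11.6
Best Brook to Kelso: Brook → Dunly → Yarm → Kelso costing 22.6
Total via Brook: 11.6 + 22.6 = $34.2.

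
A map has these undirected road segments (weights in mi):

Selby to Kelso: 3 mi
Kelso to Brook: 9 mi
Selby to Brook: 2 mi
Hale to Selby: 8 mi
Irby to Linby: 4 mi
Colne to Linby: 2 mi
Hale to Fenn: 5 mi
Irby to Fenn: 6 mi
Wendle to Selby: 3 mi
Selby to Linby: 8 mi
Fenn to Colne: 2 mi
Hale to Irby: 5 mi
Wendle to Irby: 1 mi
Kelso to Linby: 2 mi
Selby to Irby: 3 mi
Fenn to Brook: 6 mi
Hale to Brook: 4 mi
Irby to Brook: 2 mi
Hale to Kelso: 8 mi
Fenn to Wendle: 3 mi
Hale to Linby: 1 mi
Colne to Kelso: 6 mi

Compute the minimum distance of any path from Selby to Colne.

Settle nodes by increasing distance from Selby:
Selby: 0
Brook: 2  (via Selby)
Wendle: 3  (via Selby)
Irby: 3  (via Selby)
Kelso: 3  (via Selby)
Linby: 5  (via Kelso)
Hale: 6  (via Brook)
Fenn: 6  (via Wendle)
Colne: 7  (via Linby)
Shortest route: Selby → Kelso → Linby → Colne = 7 mi.

7 mi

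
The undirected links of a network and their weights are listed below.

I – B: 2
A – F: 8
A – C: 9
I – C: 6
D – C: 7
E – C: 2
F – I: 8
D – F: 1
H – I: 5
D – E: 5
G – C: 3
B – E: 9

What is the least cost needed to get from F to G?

11

Candidate routes:
F–D–C–G: 1+7+3 = 11
F–I–C–G: 8+6+3 = 17
The minimum is 11 via F–D–C–G.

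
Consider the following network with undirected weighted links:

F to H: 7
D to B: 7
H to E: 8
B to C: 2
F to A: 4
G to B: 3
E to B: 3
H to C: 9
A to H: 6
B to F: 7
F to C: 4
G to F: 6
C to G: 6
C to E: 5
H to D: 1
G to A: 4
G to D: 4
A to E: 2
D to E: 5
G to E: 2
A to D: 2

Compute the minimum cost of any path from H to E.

Settle nodes by increasing distance from H:
H: 0
D: 1  (via H)
A: 3  (via D)
E: 5  (via A)
Shortest route: H → D → A → E = 5.

5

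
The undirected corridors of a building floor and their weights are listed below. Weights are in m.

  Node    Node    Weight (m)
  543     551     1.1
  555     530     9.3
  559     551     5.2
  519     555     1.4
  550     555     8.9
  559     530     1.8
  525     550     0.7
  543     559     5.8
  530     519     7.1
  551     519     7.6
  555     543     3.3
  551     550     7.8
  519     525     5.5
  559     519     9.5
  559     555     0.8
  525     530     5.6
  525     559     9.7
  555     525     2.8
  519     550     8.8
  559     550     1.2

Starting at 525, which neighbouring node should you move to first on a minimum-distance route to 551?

550

Enumerating some paths:
525–550–559–551: 0.7+1.2+5.2 = 7.1
525–555–543–551: 2.8+3.3+1.1 = 7.2
The minimum is 7.1 m via 525–550–559–551.
So from 525 the first move is to 550.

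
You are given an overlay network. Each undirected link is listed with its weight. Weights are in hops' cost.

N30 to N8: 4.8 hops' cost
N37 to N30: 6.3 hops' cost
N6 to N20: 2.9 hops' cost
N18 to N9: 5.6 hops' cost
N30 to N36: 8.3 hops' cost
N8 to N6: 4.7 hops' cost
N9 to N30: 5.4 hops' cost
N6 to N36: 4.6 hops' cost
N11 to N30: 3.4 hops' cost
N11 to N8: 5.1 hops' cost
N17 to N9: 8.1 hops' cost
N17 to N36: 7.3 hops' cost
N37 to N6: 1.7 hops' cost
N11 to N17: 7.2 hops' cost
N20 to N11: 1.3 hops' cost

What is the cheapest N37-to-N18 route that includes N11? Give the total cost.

20.3 hops' cost

Best N37 to N11: N37 → N6 → N20 → N11 costing 5.9
Best N11 to N18: N11 → N30 → N9 → N18 costing 14.4
Total via N11: 5.9 + 14.4 = 20.3 hops' cost.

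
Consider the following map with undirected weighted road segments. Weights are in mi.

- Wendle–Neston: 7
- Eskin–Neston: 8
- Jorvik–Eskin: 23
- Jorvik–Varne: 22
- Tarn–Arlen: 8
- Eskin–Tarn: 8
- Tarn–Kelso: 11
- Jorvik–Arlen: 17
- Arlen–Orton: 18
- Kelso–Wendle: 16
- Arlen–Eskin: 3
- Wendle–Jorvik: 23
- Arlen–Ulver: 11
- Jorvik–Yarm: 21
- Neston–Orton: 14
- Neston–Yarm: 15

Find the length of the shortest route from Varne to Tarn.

47 mi

Shortest distances from Varne:
Varne: 0
Jorvik: 22  (via Varne)
Arlen: 39  (via Jorvik)
Eskin: 42  (via Arlen)
Yarm: 43  (via Jorvik)
Wendle: 45  (via Jorvik)
Tarn: 47  (via Arlen)
Shortest route: Varne–Jorvik–Arlen–Tarn = 47 mi.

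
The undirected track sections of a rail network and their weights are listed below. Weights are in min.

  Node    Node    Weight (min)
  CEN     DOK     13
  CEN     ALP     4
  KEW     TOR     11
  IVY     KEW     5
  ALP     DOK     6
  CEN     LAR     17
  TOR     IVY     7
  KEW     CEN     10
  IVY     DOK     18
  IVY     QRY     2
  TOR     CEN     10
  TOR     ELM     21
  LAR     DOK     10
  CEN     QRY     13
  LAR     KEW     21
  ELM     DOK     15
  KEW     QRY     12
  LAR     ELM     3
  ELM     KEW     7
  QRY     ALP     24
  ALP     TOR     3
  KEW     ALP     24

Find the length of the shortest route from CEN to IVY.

14 min

Compare a few routes:
CEN - QRY - IVY: 13+2 = 15
CEN - KEW - IVY: 10+5 = 15
CEN - ALP - TOR - IVY: 4+3+7 = 14
CEN - TOR - IVY: 10+7 = 17
Cheapest is CEN - ALP - TOR - IVY at 14 min.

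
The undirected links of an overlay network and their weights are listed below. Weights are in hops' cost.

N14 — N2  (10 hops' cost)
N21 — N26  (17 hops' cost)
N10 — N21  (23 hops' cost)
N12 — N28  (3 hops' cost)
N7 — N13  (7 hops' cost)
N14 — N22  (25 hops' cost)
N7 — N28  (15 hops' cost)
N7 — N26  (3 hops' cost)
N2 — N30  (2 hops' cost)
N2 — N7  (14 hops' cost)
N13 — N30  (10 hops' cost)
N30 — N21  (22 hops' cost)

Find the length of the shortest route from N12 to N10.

61 hops' cost

Shortest distances from N12:
N12: 0
N28: 3  (via N12)
N7: 18  (via N28)
N26: 21  (via N7)
N13: 25  (via N7)
N2: 32  (via N7)
N30: 34  (via N2)
N21: 38  (via N26)
N14: 42  (via N2)
N10: 61  (via N21)
Shortest route: N12 → N28 → N7 → N26 → N21 → N10 = 61 hops' cost.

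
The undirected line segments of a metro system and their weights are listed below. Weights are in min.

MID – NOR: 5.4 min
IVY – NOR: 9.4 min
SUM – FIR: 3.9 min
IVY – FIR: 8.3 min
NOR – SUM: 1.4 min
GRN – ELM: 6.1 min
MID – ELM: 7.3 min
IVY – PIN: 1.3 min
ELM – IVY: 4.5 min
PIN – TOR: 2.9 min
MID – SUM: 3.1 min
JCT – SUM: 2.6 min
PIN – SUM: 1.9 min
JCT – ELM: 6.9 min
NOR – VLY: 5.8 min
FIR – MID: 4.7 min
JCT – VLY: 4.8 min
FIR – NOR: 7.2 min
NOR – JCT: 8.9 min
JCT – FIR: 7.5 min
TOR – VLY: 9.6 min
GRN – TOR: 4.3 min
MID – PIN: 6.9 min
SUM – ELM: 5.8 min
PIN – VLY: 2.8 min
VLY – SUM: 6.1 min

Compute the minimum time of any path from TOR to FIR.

8.7 min

Settle nodes by increasing distance from TOR:
TOR: 0
PIN: 2.9  (via TOR)
IVY: 4.2  (via PIN)
GRN: 4.3  (via TOR)
SUM: 4.8  (via PIN)
VLY: 5.7  (via PIN)
NOR: 6.2  (via SUM)
JCT: 7.4  (via SUM)
MID: 7.9  (via SUM)
FIR: 8.7  (via SUM)
Shortest route: TOR–PIN–SUM–FIR = 8.7 min.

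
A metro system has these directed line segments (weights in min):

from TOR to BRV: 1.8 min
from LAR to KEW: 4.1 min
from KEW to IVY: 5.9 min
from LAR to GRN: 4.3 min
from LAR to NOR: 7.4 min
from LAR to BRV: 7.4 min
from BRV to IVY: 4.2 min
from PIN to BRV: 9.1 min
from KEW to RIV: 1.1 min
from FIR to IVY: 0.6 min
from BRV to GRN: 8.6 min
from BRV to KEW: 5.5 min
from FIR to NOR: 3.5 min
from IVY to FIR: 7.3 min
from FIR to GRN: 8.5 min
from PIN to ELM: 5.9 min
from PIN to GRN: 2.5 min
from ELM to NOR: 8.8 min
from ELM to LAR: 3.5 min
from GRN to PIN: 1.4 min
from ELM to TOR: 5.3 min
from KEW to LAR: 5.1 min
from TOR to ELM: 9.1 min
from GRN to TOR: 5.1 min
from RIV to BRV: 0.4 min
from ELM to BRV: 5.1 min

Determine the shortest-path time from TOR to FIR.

13.3 min

Compare a few routes:
TOR–BRV–KEW–IVY–FIR: 1.8+5.5+5.9+7.3 = 20.5
TOR–ELM–BRV–IVY–FIR: 9.1+5.1+4.2+7.3 = 25.7
TOR–BRV–IVY–FIR: 1.8+4.2+7.3 = 13.3
The minimum is 13.3 min via TOR–BRV–IVY–FIR.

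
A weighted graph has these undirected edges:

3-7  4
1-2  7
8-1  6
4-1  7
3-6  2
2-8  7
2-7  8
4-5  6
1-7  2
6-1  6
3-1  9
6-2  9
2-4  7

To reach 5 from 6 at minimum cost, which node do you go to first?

1

Enumerating some paths:
6 → 2 → 4 → 5: 9+7+6 = 22
6 → 3 → 7 → 1 → 4 → 5: 2+4+2+7+6 = 21
6 → 1 → 4 → 5: 6+7+6 = 19
6 → 3 → 1 → 4 → 5: 2+9+7+6 = 24
Cheapest is 6 → 1 → 4 → 5 at 19.
So from 6 the first move is to 1.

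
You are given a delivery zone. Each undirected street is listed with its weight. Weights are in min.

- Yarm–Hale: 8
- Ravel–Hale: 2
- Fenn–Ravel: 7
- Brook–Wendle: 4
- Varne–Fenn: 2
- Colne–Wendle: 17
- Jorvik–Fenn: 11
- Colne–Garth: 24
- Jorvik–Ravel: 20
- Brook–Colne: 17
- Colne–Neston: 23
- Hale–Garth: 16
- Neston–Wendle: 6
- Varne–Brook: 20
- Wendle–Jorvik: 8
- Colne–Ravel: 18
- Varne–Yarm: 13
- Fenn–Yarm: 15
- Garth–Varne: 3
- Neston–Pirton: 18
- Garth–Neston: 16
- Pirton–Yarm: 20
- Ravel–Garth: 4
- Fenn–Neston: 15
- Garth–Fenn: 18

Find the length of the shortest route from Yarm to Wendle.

34 min

Settle nodes by increasing distance from Yarm:
Yarm: 0
Hale: 8  (via Yarm)
Ravel: 10  (via Hale)
Varne: 13  (via Yarm)
Garth: 14  (via Ravel)
Fenn: 15  (via Yarm)
Pirton: 20  (via Yarm)
Jorvik: 26  (via Fenn)
Colne: 28  (via Ravel)
Neston: 30  (via Garth)
Brook: 33  (via Varne)
Wendle: 34  (via Jorvik)
Shortest route: Yarm–Fenn–Jorvik–Wendle = 34 min.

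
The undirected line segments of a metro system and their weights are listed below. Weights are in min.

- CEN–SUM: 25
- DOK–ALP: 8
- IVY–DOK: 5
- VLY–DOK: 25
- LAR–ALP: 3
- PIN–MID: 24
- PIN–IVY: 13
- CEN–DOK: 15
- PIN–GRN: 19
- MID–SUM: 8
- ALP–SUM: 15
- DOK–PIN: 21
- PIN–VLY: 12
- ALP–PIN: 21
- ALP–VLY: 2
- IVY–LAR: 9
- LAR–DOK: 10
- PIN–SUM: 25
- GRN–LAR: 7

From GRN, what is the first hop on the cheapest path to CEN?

Compare a few routes:
GRN → LAR → ALP → DOK → CEN: 7+3+8+15 = 33
GRN → LAR → DOK → CEN: 7+10+15 = 32
GRN → LAR → IVY → DOK → CEN: 7+9+5+15 = 36
Cheapest is GRN → LAR → DOK → CEN at 32 min.
So from GRN the first move is to LAR.

LAR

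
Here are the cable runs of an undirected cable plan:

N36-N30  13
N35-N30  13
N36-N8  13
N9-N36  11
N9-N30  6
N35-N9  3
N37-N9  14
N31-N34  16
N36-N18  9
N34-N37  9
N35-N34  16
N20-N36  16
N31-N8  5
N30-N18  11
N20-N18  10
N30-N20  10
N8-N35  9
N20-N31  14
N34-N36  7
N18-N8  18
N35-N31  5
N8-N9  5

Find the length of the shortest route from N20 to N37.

30

Candidate routes:
N20–N31–N35–N9–N37: 14+5+3+14 = 36
N20–N18–N36–N34–N37: 10+9+7+9 = 35
N20–N30–N9–N37: 10+6+14 = 30
N20–N36–N34–N37: 16+7+9 = 32
The minimum is 30 via N20–N30–N9–N37.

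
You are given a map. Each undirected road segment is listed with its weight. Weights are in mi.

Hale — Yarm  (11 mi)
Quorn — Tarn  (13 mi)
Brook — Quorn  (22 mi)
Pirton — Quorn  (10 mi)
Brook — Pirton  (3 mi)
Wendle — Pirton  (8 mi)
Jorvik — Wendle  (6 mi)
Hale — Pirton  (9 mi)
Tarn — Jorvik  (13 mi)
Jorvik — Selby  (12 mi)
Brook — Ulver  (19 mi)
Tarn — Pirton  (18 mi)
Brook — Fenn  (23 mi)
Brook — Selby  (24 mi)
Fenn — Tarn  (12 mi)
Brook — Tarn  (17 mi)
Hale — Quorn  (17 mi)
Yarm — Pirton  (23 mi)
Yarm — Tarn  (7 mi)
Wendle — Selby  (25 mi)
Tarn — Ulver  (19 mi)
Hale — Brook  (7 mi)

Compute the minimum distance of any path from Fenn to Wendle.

31 mi

Settle nodes by increasing distance from Fenn:
Fenn: 0
Tarn: 12  (via Fenn)
Yarm: 19  (via Tarn)
Brook: 23  (via Fenn)
Jorvik: 25  (via Tarn)
Quorn: 25  (via Tarn)
Pirton: 26  (via Brook)
Hale: 30  (via Yarm)
Ulver: 31  (via Tarn)
Wendle: 31  (via Jorvik)
Shortest route: Fenn–Tarn–Jorvik–Wendle = 31 mi.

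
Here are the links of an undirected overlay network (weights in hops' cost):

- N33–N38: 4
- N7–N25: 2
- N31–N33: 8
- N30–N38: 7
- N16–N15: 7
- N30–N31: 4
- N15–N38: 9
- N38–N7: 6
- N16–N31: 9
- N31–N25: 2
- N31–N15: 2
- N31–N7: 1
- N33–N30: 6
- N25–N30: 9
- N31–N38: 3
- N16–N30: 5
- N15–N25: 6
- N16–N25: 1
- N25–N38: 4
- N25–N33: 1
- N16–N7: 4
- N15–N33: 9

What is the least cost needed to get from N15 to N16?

5 hops' cost

Running Dijkstra from N15:
N15: 0
N31: 2  (via N15)
N7: 3  (via N31)
N25: 4  (via N31)
N33: 5  (via N25)
N16: 5  (via N25)
Shortest route: N15 → N31 → N25 → N16 = 5 hops' cost.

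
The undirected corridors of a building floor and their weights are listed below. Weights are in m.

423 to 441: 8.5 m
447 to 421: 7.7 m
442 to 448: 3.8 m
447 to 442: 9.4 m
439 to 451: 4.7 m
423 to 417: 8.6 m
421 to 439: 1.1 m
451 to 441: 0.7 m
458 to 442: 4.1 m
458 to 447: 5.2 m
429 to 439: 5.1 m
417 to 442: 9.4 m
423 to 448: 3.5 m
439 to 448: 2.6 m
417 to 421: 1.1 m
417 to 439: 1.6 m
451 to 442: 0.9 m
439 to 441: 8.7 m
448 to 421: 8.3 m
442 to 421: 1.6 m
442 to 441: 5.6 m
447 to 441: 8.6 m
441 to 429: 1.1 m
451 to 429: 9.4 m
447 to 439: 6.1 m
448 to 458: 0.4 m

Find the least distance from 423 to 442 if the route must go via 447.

Shortest 423→447: 423 → 448 → 458 → 447 = 9.1
Shortest 447→442: 447 → 439 → 421 → 442 = 8.8
Total via 447: 9.1 + 8.8 = 17.9 m.

17.9 m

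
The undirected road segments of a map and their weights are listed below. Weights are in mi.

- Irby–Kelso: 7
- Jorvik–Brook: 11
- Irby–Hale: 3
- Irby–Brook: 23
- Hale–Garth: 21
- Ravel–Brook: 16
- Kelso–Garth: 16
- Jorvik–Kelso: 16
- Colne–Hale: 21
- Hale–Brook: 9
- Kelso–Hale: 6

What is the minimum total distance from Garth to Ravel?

46 mi

Enumerating some paths:
Garth - Kelso - Jorvik - Brook - Ravel: 16+16+11+16 = 59
Garth - Kelso - Irby - Hale - Brook - Ravel: 16+7+3+9+16 = 51
Garth - Kelso - Hale - Brook - Ravel: 16+6+9+16 = 47
Garth - Hale - Brook - Ravel: 21+9+16 = 46
Cheapest is Garth - Hale - Brook - Ravel at 46 mi.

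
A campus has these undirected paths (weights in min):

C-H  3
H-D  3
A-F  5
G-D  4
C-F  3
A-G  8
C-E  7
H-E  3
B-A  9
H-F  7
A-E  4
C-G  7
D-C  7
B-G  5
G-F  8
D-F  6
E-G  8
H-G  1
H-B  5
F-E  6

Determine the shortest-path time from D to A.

10 min

Compare a few routes:
D → F → A: 6+5 = 11
D → H → E → A: 3+3+4 = 10
D → G → A: 4+8 = 12
Cheapest is D → H → E → A at 10 min.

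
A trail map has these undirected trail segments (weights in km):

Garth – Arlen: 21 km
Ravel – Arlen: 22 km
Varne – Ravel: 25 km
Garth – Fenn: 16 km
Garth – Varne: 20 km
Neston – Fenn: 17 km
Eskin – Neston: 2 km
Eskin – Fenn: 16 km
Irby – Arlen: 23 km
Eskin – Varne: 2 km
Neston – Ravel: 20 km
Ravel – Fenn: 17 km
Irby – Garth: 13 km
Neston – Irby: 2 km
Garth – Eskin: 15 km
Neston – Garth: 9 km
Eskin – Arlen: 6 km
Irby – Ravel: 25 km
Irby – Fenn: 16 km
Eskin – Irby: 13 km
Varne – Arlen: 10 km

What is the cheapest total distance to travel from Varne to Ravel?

Compare a few routes:
Varne → Ravel: 25 = 25
Varne → Eskin → Neston → Ravel: 2+2+20 = 24
Cheapest is Varne → Eskin → Neston → Ravel at 24 km.

24 km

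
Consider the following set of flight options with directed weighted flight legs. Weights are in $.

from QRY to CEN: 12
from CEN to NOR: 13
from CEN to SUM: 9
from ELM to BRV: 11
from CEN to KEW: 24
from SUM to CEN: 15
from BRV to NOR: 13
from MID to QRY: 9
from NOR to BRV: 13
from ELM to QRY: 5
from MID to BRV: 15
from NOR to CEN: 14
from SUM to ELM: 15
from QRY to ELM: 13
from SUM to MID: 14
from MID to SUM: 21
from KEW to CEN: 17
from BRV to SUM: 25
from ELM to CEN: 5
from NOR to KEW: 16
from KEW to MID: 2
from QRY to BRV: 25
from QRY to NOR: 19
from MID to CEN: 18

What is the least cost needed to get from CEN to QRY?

$29

Enumerating some paths:
CEN - KEW - MID - QRY: 24+2+9 = 35
CEN - SUM - MID - QRY: 9+14+9 = 32
CEN - SUM - ELM - QRY: 9+15+5 = 29
The minimum is $29 via CEN - SUM - ELM - QRY.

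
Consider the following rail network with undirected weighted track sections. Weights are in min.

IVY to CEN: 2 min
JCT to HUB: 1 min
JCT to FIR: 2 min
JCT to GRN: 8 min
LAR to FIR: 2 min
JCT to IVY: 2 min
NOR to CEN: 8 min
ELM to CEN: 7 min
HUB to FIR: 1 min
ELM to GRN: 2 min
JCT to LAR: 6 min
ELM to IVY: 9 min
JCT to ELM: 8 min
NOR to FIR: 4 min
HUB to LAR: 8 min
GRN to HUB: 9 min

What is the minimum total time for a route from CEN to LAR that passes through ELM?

Shortest CEN→ELM: CEN → ELM = 7
Best ELM to LAR: ELM → JCT → FIR → LAR costing 12
Total via ELM: 7 + 12 = 19 min.

19 min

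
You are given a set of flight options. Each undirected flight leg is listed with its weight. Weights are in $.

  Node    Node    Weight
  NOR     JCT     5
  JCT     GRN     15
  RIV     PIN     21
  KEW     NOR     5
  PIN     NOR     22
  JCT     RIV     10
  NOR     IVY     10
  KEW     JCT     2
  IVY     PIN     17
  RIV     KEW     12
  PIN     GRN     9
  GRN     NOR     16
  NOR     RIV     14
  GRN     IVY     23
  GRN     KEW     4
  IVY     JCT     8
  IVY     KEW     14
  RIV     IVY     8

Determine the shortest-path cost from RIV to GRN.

$16

Enumerating some paths:
RIV - KEW - GRN: 12+4 = 16
RIV - IVY - JCT - KEW - GRN: 8+8+2+4 = 22
The minimum is $16 via RIV - KEW - GRN.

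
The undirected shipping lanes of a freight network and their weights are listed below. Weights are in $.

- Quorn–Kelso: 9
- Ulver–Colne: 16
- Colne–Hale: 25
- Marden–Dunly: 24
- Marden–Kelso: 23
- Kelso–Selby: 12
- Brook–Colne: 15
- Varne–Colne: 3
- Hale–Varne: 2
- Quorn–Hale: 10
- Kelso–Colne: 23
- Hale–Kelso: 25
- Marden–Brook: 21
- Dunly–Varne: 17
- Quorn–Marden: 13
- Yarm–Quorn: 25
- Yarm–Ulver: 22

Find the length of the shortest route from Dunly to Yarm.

$54

Settle nodes by increasing distance from Dunly:
Dunly: 0
Varne: 17  (via Dunly)
Hale: 19  (via Varne)
Colne: 20  (via Varne)
Marden: 24  (via Dunly)
Quorn: 29  (via Hale)
Brook: 35  (via Colne)
Ulver: 36  (via Colne)
Kelso: 38  (via Quorn)
Selby: 50  (via Kelso)
Yarm: 54  (via Quorn)
Shortest route: Dunly → Varne → Hale → Quorn → Yarm = $54.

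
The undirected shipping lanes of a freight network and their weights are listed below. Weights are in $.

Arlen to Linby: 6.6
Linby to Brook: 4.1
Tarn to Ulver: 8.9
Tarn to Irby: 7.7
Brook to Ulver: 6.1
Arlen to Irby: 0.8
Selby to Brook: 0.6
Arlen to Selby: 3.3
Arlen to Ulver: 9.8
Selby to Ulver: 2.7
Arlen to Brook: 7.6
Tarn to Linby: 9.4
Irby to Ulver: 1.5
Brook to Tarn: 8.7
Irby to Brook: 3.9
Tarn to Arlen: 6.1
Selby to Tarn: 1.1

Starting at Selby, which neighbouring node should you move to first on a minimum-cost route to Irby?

Arlen

Enumerating some paths:
Selby - Arlen - Irby: 3.3+0.8 = 4.1
Selby - Ulver - Irby: 2.7+1.5 = 4.2
Selby - Brook - Irby: 0.6+3.9 = 4.5
The minimum is $4.1 via Selby - Arlen - Irby.
So from Selby the first move is to Arlen.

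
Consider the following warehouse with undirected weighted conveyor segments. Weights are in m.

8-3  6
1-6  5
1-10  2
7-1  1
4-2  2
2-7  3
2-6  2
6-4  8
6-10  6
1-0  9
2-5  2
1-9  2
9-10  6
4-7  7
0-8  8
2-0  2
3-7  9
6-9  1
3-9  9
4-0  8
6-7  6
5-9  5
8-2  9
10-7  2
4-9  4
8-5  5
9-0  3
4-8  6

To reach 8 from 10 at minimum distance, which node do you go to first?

Compare a few routes:
10 → 1 → 7 → 2 → 5 → 8: 2+1+3+2+5 = 13
10 → 7 → 2 → 5 → 8: 2+3+2+5 = 12
10 → 7 → 2 → 4 → 8: 2+3+2+6 = 13
The minimum is 12 m via 10 → 7 → 2 → 5 → 8.
So from 10 the first move is to 7.

7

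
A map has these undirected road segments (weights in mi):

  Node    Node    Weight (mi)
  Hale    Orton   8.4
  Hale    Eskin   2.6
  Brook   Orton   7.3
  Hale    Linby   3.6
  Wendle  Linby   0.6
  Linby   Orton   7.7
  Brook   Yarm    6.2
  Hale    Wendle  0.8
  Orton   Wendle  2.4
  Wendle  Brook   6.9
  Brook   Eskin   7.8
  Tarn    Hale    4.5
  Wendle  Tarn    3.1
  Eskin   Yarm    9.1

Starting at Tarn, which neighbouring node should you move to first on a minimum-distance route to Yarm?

Candidate routes:
Tarn–Wendle–Hale–Eskin–Yarm: 3.1+0.8+2.6+9.1 = 15.6
Tarn–Wendle–Brook–Yarm: 3.1+6.9+6.2 = 16.2
The minimum is 15.6 mi via Tarn–Wendle–Hale–Eskin–Yarm.
So from Tarn the first move is to Wendle.

Wendle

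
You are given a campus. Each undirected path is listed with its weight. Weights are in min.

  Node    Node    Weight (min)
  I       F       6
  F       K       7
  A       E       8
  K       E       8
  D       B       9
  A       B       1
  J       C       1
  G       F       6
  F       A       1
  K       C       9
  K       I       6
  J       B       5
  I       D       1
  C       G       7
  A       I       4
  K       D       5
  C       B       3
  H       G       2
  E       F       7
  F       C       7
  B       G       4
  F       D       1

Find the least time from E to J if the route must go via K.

Shortest E→K: E → K = 8
Best K to J: K → C → J costing 10
Total via K: 8 + 10 = 18 min.

18 min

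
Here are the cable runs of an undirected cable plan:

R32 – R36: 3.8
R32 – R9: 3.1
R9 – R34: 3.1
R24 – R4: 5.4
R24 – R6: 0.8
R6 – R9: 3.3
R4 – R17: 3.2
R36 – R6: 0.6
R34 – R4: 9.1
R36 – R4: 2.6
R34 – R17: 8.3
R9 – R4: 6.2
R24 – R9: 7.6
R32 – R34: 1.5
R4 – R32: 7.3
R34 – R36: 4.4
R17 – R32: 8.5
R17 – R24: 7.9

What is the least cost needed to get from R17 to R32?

Candidate routes:
R17 - R32: 8.5 = 8.5
R17 - R4 - R36 - R32: 3.2+2.6+3.8 = 9.6
Cheapest is R17 - R32 at 8.5.

8.5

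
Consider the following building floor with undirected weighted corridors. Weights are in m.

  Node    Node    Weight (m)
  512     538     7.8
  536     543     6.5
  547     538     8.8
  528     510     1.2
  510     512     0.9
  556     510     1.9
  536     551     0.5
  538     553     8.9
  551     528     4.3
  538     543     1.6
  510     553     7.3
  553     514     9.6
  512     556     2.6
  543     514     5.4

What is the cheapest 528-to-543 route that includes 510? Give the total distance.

11.5 m

Best 528 to 510: 528–510 costing 1.2
Shortest 510→543: 510–512–538–543 = 10.3
Total via 510: 1.2 + 10.3 = 11.5 m.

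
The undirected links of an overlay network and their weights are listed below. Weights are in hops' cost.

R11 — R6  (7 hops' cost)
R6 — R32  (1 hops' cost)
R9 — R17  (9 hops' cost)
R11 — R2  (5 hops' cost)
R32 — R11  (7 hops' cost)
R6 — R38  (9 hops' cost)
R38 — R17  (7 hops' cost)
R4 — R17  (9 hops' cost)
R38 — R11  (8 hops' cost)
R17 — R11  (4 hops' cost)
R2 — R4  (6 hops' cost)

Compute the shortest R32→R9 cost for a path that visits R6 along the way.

21 hops' cost

Best R32 to R6: R32–R6 costing 1
Best R6 to R9: R6–R11–R17–R9 costing 20
Total via R6: 1 + 20 = 21 hops' cost.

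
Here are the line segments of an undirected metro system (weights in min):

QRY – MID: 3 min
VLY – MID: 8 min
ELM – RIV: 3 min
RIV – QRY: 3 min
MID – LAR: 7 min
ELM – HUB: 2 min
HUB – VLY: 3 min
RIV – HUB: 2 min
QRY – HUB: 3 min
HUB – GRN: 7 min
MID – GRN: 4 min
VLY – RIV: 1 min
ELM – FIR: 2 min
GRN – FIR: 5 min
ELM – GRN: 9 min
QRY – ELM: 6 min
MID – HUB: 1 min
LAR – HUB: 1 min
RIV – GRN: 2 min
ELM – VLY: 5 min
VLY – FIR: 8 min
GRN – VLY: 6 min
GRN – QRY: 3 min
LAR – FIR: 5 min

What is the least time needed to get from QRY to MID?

Enumerating some paths:
QRY → HUB → MID: 3+1 = 4
QRY → MID: 3 = 3
Cheapest is QRY → MID at 3 min.

3 min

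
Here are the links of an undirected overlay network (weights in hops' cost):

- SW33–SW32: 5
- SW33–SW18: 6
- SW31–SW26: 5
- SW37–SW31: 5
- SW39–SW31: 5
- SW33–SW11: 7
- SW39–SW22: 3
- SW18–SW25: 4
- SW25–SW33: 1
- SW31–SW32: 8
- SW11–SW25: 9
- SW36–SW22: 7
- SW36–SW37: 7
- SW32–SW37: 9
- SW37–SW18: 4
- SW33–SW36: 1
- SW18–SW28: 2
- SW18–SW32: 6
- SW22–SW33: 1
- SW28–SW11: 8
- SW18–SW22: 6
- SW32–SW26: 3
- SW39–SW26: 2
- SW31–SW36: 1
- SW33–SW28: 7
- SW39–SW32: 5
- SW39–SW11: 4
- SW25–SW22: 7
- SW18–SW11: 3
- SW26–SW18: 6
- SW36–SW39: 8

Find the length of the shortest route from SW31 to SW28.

Compare a few routes:
SW31 - SW36 - SW33 - SW28: 1+1+7 = 9
SW31 - SW37 - SW18 - SW28: 5+4+2 = 11
SW31 - SW36 - SW33 - SW18 - SW28: 1+1+6+2 = 10
Cheapest is SW31 - SW36 - SW33 - SW28 at 9 hops' cost.

9 hops' cost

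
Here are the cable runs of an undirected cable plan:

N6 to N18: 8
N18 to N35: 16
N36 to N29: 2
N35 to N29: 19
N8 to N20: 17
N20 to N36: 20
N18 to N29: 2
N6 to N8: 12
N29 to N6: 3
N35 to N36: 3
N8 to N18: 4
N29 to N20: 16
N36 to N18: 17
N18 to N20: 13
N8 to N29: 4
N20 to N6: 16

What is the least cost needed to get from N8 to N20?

Compare a few routes:
N8 - N18 - N29 - N20: 4+2+16 = 22
N8 - N29 - N20: 4+16 = 20
N8 - N20: 17 = 17
N8 - N29 - N18 - N20: 4+2+13 = 19
Cheapest is N8 - N20 at 17.

17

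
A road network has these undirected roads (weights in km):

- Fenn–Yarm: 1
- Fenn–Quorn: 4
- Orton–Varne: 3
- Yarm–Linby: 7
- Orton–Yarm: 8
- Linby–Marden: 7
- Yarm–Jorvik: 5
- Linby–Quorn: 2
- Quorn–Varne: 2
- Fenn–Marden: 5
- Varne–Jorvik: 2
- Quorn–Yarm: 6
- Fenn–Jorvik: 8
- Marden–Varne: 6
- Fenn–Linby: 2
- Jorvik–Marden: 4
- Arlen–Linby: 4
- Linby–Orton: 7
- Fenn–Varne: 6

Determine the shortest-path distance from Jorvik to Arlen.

Settle nodes by increasing distance from Jorvik:
Jorvik: 0
Varne: 2  (via Jorvik)
Marden: 4  (via Jorvik)
Quorn: 4  (via Varne)
Orton: 5  (via Varne)
Yarm: 5  (via Jorvik)
Linby: 6  (via Quorn)
Fenn: 6  (via Yarm)
Arlen: 10  (via Linby)
Shortest route: Jorvik → Varne → Quorn → Linby → Arlen = 10 km.

10 km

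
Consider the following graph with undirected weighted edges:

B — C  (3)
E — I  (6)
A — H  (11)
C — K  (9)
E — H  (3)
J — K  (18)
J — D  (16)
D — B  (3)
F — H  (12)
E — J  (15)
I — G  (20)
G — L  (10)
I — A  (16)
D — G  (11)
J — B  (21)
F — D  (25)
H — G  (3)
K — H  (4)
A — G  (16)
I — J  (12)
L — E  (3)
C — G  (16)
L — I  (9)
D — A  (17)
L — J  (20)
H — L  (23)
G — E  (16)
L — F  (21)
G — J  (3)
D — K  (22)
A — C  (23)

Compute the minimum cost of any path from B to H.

Enumerating some paths:
B - C - K - H: 3+9+4 = 16
B - D - G - H: 3+11+3 = 17
The minimum is 16 via B - C - K - H.

16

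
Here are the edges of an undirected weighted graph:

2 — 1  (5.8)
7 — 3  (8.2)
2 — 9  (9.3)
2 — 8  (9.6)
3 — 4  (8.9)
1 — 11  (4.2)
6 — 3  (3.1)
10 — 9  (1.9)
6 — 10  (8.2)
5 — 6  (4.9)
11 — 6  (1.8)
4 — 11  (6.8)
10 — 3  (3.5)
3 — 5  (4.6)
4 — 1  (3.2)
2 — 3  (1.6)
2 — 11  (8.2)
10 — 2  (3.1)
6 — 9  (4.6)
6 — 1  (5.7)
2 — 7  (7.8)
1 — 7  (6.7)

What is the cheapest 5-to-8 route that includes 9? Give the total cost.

Shortest 5→9: 5–6–9 = 9.5
Best 9 to 8: 9–10–2–8 costing 14.6
Total via 9: 9.5 + 14.6 = 24.1.

24.1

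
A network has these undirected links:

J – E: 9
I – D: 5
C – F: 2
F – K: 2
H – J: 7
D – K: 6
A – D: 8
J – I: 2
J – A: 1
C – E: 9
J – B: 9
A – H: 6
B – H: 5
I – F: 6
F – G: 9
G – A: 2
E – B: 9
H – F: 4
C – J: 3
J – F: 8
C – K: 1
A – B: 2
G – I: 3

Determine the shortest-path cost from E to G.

Shortest distances from E:
E: 0
B: 9  (via E)
C: 9  (via E)
J: 9  (via E)
A: 10  (via J)
K: 10  (via C)
F: 11  (via C)
I: 11  (via J)
G: 12  (via A)
Shortest route: E → J → A → G = 12.

12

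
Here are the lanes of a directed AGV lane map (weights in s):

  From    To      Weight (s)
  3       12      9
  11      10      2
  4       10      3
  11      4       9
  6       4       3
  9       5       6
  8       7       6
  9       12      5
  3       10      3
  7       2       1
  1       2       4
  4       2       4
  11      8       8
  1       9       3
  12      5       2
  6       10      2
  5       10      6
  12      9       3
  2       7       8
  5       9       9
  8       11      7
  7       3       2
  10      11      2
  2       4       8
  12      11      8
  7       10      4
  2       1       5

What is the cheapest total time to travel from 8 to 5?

19 s

Enumerating some paths:
8–7–2–1–9–5: 6+1+5+3+6 = 21
8–7–3–12–5: 6+2+9+2 = 19
Cheapest is 8–7–3–12–5 at 19 s.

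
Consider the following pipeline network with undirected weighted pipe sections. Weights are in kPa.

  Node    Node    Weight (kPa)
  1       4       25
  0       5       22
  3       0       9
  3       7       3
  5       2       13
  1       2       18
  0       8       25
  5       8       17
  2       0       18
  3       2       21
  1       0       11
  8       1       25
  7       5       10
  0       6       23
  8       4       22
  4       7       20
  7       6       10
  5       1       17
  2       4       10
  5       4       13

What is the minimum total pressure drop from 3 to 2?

21 kPa

Compare a few routes:
3–0–2: 9+18 = 27
3–7–4–2: 3+20+10 = 33
3–2: 21 = 21
3–7–5–2: 3+10+13 = 26
Cheapest is 3–2 at 21 kPa.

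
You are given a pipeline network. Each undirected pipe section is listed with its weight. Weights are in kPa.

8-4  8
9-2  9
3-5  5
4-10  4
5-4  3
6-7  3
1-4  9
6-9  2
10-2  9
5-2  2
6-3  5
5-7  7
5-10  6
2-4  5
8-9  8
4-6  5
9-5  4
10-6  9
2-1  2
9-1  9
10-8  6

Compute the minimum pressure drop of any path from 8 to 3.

Running Dijkstra from 8:
8: 0
10: 6  (via 8)
4: 8  (via 8)
9: 8  (via 8)
6: 10  (via 9)
5: 11  (via 4)
2: 13  (via 4)
7: 13  (via 6)
1: 15  (via 2)
3: 15  (via 6)
Shortest route: 8 → 9 → 6 → 3 = 15 kPa.

15 kPa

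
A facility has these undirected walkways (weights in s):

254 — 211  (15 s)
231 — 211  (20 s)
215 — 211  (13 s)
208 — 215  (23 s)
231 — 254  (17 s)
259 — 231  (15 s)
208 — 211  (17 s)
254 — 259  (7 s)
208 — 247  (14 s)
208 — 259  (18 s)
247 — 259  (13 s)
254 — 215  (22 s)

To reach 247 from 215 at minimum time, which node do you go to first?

208

Enumerating some paths:
215–208–247: 23+14 = 37
215–254–259–247: 22+7+13 = 42
The minimum is 37 s via 215–208–247.
So from 215 the first move is to 208.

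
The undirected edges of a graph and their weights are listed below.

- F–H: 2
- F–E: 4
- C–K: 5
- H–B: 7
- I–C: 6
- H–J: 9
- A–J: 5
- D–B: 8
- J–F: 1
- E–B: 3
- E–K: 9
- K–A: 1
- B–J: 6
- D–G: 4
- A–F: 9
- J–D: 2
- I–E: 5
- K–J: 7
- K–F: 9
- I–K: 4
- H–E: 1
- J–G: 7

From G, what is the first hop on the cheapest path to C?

D

Candidate routes:
G–D–J–K–C: 4+2+7+5 = 18
G–D–J–A–K–C: 4+2+5+1+5 = 17
Cheapest is G–D–J–A–K–C at 17.
So from G the first move is to D.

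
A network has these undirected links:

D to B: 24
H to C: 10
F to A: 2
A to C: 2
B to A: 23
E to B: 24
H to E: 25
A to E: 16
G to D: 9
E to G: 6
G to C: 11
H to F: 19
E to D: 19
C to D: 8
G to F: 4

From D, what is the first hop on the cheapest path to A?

C

Enumerating some paths:
D - G - F - A: 9+4+2 = 15
D - G - C - A: 9+11+2 = 22
D - C - A: 8+2 = 10
D - C - G - F - A: 8+11+4+2 = 25
The minimum is 10 via D - C - A.
So from D the first move is to C.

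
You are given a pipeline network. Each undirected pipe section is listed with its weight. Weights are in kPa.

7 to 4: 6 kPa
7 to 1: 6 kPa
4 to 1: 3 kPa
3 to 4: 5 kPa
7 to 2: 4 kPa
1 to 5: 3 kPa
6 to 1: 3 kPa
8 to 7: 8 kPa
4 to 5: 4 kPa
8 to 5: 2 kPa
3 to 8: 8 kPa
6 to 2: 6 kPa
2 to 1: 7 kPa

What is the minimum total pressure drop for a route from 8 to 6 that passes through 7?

17 kPa

Shortest 8→7: 8 → 7 = 8
Shortest 7→6: 7 → 1 → 6 = 9
Total via 7: 8 + 9 = 17 kPa.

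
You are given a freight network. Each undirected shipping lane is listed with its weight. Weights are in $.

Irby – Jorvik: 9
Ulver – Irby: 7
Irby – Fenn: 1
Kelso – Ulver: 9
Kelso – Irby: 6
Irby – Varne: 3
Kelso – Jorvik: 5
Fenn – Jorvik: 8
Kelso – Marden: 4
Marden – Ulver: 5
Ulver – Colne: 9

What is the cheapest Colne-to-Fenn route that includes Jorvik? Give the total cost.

$31

Best Colne to Jorvik: Colne → Ulver → Kelso → Jorvik costing 23
Best Jorvik to Fenn: Jorvik → Fenn costing 8
Total via Jorvik: 23 + 8 = $31.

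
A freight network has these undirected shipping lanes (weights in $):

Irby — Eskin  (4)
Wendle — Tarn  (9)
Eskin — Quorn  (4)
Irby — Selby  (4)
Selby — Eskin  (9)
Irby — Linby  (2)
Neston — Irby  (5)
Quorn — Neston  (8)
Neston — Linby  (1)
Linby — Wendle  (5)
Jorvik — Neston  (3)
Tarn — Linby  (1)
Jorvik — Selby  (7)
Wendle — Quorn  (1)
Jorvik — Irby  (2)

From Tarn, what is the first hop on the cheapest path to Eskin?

Candidate routes:
Tarn - Linby - Wendle - Quorn - Eskin: 1+5+1+4 = 11
Tarn - Linby - Irby - Eskin: 1+2+4 = 7
Tarn - Linby - Neston - Jorvik - Irby - Eskin: 1+1+3+2+4 = 11
Cheapest is Tarn - Linby - Irby - Eskin at $7.
So from Tarn the first move is to Linby.

Linby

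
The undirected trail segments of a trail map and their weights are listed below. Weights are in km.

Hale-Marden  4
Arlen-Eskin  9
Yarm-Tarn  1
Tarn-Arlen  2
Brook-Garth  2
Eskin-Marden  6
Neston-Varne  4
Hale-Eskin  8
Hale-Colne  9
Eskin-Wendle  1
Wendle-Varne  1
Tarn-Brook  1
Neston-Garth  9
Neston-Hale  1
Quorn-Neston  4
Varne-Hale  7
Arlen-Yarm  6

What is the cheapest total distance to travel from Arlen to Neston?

Candidate routes:
Arlen → Tarn → Brook → Garth → Neston: 2+1+2+9 = 14
Arlen → Eskin → Hale → Neston: 9+8+1 = 18
Arlen → Eskin → Wendle → Varne → Neston: 9+1+1+4 = 15
The minimum is 14 km via Arlen → Tarn → Brook → Garth → Neston.

14 km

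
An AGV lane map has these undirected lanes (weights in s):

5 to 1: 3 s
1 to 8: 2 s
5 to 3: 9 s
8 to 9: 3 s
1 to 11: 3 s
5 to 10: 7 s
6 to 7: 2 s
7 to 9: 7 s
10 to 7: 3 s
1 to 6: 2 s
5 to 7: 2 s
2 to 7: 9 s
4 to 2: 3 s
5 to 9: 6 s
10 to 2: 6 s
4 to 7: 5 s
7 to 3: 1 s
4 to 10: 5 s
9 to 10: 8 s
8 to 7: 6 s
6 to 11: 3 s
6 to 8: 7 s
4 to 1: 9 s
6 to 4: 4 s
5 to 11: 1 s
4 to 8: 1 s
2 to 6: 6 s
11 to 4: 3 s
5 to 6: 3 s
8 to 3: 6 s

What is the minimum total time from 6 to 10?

Shortest distances from 6:
6: 0
1: 2  (via 6)
7: 2  (via 6)
3: 3  (via 7)
5: 3  (via 6)
11: 3  (via 6)
4: 4  (via 6)
8: 4  (via 1)
10: 5  (via 7)
Shortest route: 6 → 7 → 10 = 5 s.

5 s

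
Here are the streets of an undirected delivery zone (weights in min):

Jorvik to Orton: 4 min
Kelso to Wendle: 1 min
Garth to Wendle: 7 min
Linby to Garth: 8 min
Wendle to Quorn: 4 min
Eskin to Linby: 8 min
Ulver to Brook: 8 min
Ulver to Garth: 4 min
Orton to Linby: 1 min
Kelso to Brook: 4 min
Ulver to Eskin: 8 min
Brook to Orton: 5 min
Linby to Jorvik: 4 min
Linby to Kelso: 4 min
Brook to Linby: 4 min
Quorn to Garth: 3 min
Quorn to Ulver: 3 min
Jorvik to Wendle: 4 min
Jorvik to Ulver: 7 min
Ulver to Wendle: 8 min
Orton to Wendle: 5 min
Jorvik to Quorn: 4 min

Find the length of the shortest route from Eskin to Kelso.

12 min

Compare a few routes:
Eskin - Linby - Kelso: 8+4 = 12
Eskin - Ulver - Quorn - Wendle - Kelso: 8+3+4+1 = 16
Eskin - Linby - Orton - Wendle - Kelso: 8+1+5+1 = 15
Cheapest is Eskin - Linby - Kelso at 12 min.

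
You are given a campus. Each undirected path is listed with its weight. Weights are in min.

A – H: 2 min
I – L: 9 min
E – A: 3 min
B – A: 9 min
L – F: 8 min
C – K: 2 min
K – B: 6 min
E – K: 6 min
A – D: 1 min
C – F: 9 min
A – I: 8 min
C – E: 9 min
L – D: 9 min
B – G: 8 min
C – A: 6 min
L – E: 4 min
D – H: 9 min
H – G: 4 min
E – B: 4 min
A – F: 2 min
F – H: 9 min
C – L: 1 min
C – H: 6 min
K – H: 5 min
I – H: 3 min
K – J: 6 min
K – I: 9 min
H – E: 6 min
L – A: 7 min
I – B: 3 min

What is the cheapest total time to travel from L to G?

Settle nodes by increasing distance from L:
L: 0
C: 1  (via L)
K: 3  (via C)
E: 4  (via L)
A: 7  (via L)
H: 7  (via C)
B: 8  (via E)
D: 8  (via A)
F: 8  (via L)
I: 9  (via L)
J: 9  (via K)
G: 11  (via H)
Shortest route: L → C → H → G = 11 min.

11 min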